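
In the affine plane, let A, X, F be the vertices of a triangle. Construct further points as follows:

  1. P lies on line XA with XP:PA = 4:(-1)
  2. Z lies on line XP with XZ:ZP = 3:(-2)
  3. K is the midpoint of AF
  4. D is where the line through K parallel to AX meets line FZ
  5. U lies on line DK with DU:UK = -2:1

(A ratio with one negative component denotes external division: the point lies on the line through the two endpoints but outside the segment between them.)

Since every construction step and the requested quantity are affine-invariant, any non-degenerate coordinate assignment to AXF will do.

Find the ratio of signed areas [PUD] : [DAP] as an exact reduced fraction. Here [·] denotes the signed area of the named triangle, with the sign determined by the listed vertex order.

Set A = (0, 0), X = (1, 0), F = (0, 1); any affine frame gives the same invariant.
1. P lies on line XA with XP:PA = 4:(-1) ⇒ P = (-1/3, 0)
2. Z lies on line XP with XZ:ZP = 3:(-2) ⇒ Z = (-3, 0)
3. K is the midpoint of AF ⇒ K = (0, 1/2)
4. D is where the line through K parallel to AX meets line FZ ⇒ D = (-3/2, 1/2)
5. U lies on line DK with DU:UK = -2:1 ⇒ U = (3/2, 1/2)
2·[PUD] = 3/2, 2·[DAP] = -1/6
[PUD]:[DAP] = 3/2:-1/6 = -9

[PUD]:[DAP] = -9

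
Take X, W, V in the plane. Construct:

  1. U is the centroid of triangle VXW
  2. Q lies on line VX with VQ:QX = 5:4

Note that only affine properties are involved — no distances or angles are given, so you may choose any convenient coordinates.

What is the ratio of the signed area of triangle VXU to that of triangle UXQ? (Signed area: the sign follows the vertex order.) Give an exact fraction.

[VXU]:[UXQ] = -9/4

Set X = (0, 0), W = (1, 0), V = (0, 1); any affine frame gives the same invariant.
1. U is the centroid of triangle VXW ⇒ U = (1/3, 1/3)
2. Q lies on line VX with VQ:QX = 5:4 ⇒ Q = (0, 4/9)
2·[VXU] = 1/3, 2·[UXQ] = -4/27
[VXU]:[UXQ] = 1/3:-4/27 = -9/4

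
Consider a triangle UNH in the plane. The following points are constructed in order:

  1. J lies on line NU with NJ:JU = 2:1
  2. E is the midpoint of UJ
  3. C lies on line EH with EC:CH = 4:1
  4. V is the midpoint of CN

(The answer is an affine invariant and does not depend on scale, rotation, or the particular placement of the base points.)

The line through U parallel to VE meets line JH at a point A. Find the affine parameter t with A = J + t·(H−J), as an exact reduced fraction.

t = 8/29

Assign U = (0, 0), N = (1, 0), H = (0, 1) — the answer is frame-independent, so this choice is without loss of generality.
1. J lies on line NU with NJ:JU = 2:1 ⇒ J = (1/3, 0)
2. E is the midpoint of UJ ⇒ E = (1/6, 0)
3. C lies on line EH with EC:CH = 4:1 ⇒ C = (1/30, 4/5)
4. V is the midpoint of CN ⇒ V = (31/60, 2/5)
through U parallel to VE: direction (-7/20, -2/5); meets JH at A = (7/29, 8/29)
A = J + t·(H−J) with t = 8/29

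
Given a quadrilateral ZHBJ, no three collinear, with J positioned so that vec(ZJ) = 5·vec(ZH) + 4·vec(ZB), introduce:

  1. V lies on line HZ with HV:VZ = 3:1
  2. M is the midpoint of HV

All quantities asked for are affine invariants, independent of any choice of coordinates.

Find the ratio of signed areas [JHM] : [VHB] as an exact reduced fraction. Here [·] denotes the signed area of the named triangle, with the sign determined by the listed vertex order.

[JHM]:[VHB] = -2

Set Z = (0, 0), H = (1, 0), B = (0, 1), J = (5, 4); any affine frame gives the same invariant.
1. V lies on line HZ with HV:VZ = 3:1 ⇒ V = (1/4, 0)
2. M is the midpoint of HV ⇒ M = (5/8, 0)
2·[JHM] = -3/2, 2·[VHB] = 3/4
[JHM]:[VHB] = -3/2:3/4 = -2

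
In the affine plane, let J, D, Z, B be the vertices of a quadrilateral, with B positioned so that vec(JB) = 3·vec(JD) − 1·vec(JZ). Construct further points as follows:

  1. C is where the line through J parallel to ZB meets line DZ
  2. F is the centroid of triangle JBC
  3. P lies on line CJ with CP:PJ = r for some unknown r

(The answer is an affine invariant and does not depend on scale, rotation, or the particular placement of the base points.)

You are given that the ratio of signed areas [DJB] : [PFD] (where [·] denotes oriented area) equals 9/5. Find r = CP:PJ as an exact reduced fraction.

r = 5/4

Set J = (0, 0), D = (1, 0), Z = (0, 1), B = (3, -1); any affine frame gives the same invariant.
1. C is where the line through J parallel to ZB meets line DZ ⇒ C = (3, -2)
2. F is the centroid of triangle JBC ⇒ F = (2, -1)
3. With CP:PJ = r, write λ = r/(r+1) so P = C + λ·(J−C); P is affine-linear in λ
Every point depending on P is an affine combination of P and λ-independent points, so each such coordinate is linear in λ; the λ² term in each signed area is a multiple of (J−C)×(J−C) = 0, so 2·[DJB] and 2·[PFD] are each linear in λ. Evaluating at λ=0 and λ=1:
  2·[DJB] = 1,   2·[PFD] = λ
So [DJB]:[PFD] = (1) / (λ). Setting this equal to 9/5:
  1 = 9/5·(λ)  ⇒  λ = 5/9
Then r = λ/(1−λ) = (5/9)/(4/9) = 5/4. Check: with r = 5/4, P = (4/3, -8/9) and [DJB]:[PFD] = 9/5 as required.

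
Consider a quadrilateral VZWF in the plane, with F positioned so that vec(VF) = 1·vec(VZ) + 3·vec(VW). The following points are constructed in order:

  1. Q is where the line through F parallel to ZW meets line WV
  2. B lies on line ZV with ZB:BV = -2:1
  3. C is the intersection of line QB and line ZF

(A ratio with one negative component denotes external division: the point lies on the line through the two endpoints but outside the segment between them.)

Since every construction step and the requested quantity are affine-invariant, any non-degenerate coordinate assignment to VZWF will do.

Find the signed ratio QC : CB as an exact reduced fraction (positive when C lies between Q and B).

Choose coordinates V = (0, 0), Z = (1, 0), W = (0, 1), F = (1, 3).
1. Q is where the line through F parallel to ZW meets line WV ⇒ Q = (0, 4)
2. B lies on line ZV with ZB:BV = -2:1 ⇒ B = (-1, 0)
3. C is the intersection of line QB and line ZF ⇒ C = (1, 8)
C = Q + t·(B−Q) with t = -1, so QC:CB = t:(1−t) = -1:2

QC:CB = -1/2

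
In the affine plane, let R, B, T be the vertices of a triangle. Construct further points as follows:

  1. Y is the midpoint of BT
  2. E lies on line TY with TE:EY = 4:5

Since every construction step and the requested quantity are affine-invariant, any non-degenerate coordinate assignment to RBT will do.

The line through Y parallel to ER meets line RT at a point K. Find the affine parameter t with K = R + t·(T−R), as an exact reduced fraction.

Set R = (0, 0), B = (1, 0), T = (0, 1); any affine frame gives the same invariant.
1. Y is the midpoint of BT ⇒ Y = (1/2, 1/2)
2. E lies on line TY with TE:EY = 4:5 ⇒ E = (2/9, 7/9)
through Y parallel to ER: direction (-2/9, -7/9); meets RT at K = (0, -5/4)
K = R + t·(T−R) with t = -5/4

t = -5/4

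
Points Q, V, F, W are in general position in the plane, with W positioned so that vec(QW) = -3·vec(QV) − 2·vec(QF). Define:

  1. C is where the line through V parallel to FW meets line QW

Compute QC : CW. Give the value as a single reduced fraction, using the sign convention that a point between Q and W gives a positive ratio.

Assign Q = (0, 0), V = (1, 0), F = (0, 1), W = (-3, -2) — the answer is frame-independent, so this choice is without loss of generality.
1. C is where the line through V parallel to FW meets line QW ⇒ C = (3, 2)
C = Q + t·(W−Q) with t = -1, so QC:CW = t:(1−t) = -1:2

QC:CW = -1/2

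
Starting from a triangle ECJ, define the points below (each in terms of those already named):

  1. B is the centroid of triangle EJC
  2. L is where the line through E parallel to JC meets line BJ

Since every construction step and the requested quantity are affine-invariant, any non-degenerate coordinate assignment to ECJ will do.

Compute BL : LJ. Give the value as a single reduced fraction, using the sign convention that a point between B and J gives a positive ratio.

Set E = (0, 0), C = (1, 0), J = (0, 1); any affine frame gives the same invariant.
1. B is the centroid of triangle EJC ⇒ B = (1/3, 1/3)
2. L is where the line through E parallel to JC meets line BJ ⇒ L = (1, -1)
L = B + t·(J−B) with t = -2, so BL:LJ = t:(1−t) = -2:3

BL:LJ = -2/3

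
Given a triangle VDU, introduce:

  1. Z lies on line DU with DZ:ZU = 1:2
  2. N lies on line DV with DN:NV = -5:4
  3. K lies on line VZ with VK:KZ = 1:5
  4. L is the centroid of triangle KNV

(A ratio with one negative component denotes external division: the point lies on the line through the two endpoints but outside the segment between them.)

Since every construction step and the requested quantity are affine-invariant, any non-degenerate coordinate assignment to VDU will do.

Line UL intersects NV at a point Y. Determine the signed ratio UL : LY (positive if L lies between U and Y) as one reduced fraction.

UL:LY = 53

Set V = (0, 0), D = (1, 0), U = (0, 1); any affine frame gives the same invariant.
1. Z lies on line DU with DZ:ZU = 1:2 ⇒ Z = (2/3, 1/3)
2. N lies on line DV with DN:NV = -5:4 ⇒ N = (-4, 0)
3. K lies on line VZ with VK:KZ = 1:5 ⇒ K = (1/9, 1/18)
4. L is the centroid of triangle KNV ⇒ L = (-35/27, 1/54)
line UL meets NV at Y = (-70/53, 0)
L = U + t·(Y−U) with t = 53/54, so UL:LY = 53/54:1/54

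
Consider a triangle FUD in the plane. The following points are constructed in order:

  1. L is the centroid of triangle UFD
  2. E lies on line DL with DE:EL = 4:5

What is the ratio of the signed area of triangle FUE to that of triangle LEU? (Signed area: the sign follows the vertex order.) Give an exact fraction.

[FUE]:[LEU] = -19/5

Work in coordinates with F = (0, 0), U = (1, 0), D = (0, 1).
1. L is the centroid of triangle UFD ⇒ L = (1/3, 1/3)
2. E lies on line DL with DE:EL = 4:5 ⇒ E = (4/27, 19/27)
2·[FUE] = 19/27, 2·[LEU] = -5/27
[FUE]:[LEU] = 19/27:-5/27 = -19/5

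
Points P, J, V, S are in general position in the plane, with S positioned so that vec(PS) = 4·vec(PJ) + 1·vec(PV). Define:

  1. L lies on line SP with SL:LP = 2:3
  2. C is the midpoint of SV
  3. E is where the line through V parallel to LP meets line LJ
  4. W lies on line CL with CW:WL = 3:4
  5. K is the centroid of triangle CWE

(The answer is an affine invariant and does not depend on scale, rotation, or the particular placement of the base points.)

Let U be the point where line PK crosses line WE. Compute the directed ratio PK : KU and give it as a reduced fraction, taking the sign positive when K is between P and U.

Set P = (0, 0), J = (1, 0), V = (0, 1), S = (4, 1); any affine frame gives the same invariant.
1. L lies on line SP with SL:LP = 2:3 ⇒ L = (12/5, 3/5)
2. C is the midpoint of SV ⇒ C = (2, 1)
3. E is where the line through V parallel to LP meets line LJ ⇒ E = (8, 3)
4. W lies on line CL with CW:WL = 3:4 ⇒ W = (76/35, 29/35)
5. K is the centroid of triangle CWE ⇒ K = (142/35, 169/105)
line PK meets WE at U = (142/175, 169/525)
K = P + t·(U−P) with t = 5, so PK:KU = 5:-4

PK:KU = -5/4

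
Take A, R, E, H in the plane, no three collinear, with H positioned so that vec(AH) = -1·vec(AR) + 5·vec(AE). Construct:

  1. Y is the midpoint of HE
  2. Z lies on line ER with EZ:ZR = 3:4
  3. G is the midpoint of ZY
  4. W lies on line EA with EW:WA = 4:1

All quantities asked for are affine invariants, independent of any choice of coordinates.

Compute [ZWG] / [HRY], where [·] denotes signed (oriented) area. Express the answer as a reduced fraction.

[ZWG]:[HRY] = 97/210

Assign A = (0, 0), R = (1, 0), E = (0, 1), H = (-1, 5) — the answer is frame-independent, so this choice is without loss of generality.
1. Y is the midpoint of HE ⇒ Y = (-1/2, 3)
2. Z lies on line ER with EZ:ZR = 3:4 ⇒ Z = (3/7, 4/7)
3. G is the midpoint of ZY ⇒ G = (-1/28, 25/14)
4. W lies on line EA with EW:WA = 4:1 ⇒ W = (0, 1/5)
2·[ZWG] = -97/140, 2·[HRY] = -3/2
[ZWG]:[HRY] = -97/140:-3/2 = 97/210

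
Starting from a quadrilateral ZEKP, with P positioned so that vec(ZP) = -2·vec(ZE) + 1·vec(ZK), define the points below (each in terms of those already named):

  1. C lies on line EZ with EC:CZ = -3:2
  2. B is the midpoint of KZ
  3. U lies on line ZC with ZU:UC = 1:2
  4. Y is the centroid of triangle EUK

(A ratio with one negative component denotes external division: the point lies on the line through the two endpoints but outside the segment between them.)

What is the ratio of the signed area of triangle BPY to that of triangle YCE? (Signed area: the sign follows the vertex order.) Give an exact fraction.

Assign Z = (0, 0), E = (1, 0), K = (0, 1), P = (-2, 1) — the answer is frame-independent, so this choice is without loss of generality.
1. C lies on line EZ with EC:CZ = -3:2 ⇒ C = (-2, 0)
2. B is the midpoint of KZ ⇒ B = (0, 1/2)
3. U lies on line ZC with ZU:UC = 1:2 ⇒ U = (-2/3, 0)
4. Y is the centroid of triangle EUK ⇒ Y = (1/9, 1/3)
2·[BPY] = 5/18, 2·[YCE] = 1
[BPY]:[YCE] = 5/18:1 = 5/18

[BPY]:[YCE] = 5/18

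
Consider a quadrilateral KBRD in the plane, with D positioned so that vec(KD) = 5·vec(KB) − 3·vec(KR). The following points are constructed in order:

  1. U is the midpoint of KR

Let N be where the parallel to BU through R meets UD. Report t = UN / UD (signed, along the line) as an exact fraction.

Choose coordinates K = (0, 0), B = (1, 0), R = (0, 1), D = (5, -3).
1. U is the midpoint of KR ⇒ U = (0, 1/2)
through R parallel to BU: direction (-1, 1/2); meets UD at N = (-5/2, 9/4)
N = U + t·(D−U) with t = -1/2

t = -1/2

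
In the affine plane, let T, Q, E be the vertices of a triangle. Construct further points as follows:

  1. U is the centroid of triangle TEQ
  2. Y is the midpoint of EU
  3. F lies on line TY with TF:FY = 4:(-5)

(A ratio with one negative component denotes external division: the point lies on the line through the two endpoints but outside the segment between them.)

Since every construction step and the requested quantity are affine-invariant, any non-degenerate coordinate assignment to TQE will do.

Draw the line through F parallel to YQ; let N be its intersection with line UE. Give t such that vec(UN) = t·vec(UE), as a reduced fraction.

Assign T = (0, 0), Q = (1, 0), E = (0, 1) — the answer is frame-independent, so this choice is without loss of generality.
1. U is the centroid of triangle TEQ ⇒ U = (1/3, 1/3)
2. Y is the midpoint of EU ⇒ Y = (1/6, 2/3)
3. F lies on line TY with TF:FY = 4:(-5) ⇒ F = (-2/3, -8/3)
through F parallel to YQ: direction (5/6, -2/3); meets UE at N = (7/2, -6)
N = U + t·(E−U) with t = -19/2

t = -19/2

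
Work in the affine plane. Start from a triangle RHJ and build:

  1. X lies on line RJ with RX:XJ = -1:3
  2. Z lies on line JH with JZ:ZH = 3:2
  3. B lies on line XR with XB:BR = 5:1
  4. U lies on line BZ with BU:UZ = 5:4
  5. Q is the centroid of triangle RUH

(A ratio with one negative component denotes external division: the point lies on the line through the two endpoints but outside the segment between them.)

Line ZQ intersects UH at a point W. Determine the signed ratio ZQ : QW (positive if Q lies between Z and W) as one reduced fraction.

Set R = (0, 0), H = (1, 0), J = (0, 1); any affine frame gives the same invariant.
1. X lies on line RJ with RX:XJ = -1:3 ⇒ X = (0, -1/2)
2. Z lies on line JH with JZ:ZH = 3:2 ⇒ Z = (3/5, 2/5)
3. B lies on line XR with XB:BR = 5:1 ⇒ B = (0, -1/12)
4. U lies on line BZ with BU:UZ = 5:4 ⇒ U = (1/3, 5/27)
5. Q is the centroid of triangle RUH ⇒ Q = (4/9, 5/81)
line ZQ meets UH at W = (149/309, 400/2781)
Q = Z + t·(W−Z) with t = 103/78, so ZQ:QW = 103/78:-25/78

ZQ:QW = -103/25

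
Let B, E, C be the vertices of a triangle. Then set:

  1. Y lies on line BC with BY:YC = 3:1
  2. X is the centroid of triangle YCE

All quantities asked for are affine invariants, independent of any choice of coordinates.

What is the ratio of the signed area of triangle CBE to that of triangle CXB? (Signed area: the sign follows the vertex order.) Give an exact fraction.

[CBE]:[CXB] = -3

Assign B = (0, 0), E = (1, 0), C = (0, 1) — the answer is frame-independent, so this choice is without loss of generality.
1. Y lies on line BC with BY:YC = 3:1 ⇒ Y = (0, 3/4)
2. X is the centroid of triangle YCE ⇒ X = (1/3, 7/12)
2·[CBE] = 1, 2·[CXB] = -1/3
[CBE]:[CXB] = 1:-1/3 = -3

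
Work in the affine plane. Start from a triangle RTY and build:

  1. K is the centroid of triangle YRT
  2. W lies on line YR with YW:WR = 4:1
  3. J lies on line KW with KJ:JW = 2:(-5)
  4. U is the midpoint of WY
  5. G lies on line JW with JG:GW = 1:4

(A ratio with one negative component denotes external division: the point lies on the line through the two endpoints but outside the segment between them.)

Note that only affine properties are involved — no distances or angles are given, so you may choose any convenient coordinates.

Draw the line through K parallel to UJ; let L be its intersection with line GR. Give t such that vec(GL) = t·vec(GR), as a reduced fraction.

Choose coordinates R = (0, 0), T = (1, 0), Y = (0, 1).
1. K is the centroid of triangle YRT ⇒ K = (1/3, 1/3)
2. W lies on line YR with YW:WR = 4:1 ⇒ W = (0, 1/5)
3. J lies on line KW with KJ:JW = 2:(-5) ⇒ J = (5/9, 19/45)
4. U is the midpoint of WY ⇒ U = (0, 3/5)
5. G lies on line JW with JG:GW = 1:4 ⇒ G = (4/9, 17/45)
through K parallel to UJ: direction (5/9, -8/45); meets GR at L = (44/117, 187/585)
L = G + t·(R−G) with t = 2/13

t = 2/13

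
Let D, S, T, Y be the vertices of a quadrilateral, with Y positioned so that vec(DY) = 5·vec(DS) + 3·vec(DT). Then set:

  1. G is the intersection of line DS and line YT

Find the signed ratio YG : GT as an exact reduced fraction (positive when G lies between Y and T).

YG:GT = -3

Set D = (0, 0), S = (1, 0), T = (0, 1), Y = (5, 3); any affine frame gives the same invariant.
1. G is the intersection of line DS and line YT ⇒ G = (-5/2, 0)
G = Y + t·(T−Y) with t = 3/2, so YG:GT = t:(1−t) = 3/2:-1/2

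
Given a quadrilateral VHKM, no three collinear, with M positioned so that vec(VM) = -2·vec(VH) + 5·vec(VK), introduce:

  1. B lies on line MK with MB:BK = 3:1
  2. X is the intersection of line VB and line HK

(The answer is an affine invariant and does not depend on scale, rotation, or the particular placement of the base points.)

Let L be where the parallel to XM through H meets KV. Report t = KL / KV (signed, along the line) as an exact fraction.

t = -6/5

Work in coordinates with V = (0, 0), H = (1, 0), K = (0, 1), M = (-2, 5).
1. B lies on line MK with MB:BK = 3:1 ⇒ B = (-1/2, 2)
2. X is the intersection of line VB and line HK ⇒ X = (-1/3, 4/3)
through H parallel to XM: direction (-5/3, 11/3); meets KV at L = (0, 11/5)
L = K + t·(V−K) with t = -6/5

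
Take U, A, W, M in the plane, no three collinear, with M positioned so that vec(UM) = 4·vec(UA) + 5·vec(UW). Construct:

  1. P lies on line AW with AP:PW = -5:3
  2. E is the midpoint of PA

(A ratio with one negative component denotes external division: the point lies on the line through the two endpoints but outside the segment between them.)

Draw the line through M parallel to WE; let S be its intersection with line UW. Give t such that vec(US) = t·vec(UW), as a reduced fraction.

t = 9

Choose coordinates U = (0, 0), A = (1, 0), W = (0, 1), M = (4, 5).
1. P lies on line AW with AP:PW = -5:3 ⇒ P = (-3/2, 5/2)
2. E is the midpoint of PA ⇒ E = (-1/4, 5/4)
through M parallel to WE: direction (-1/4, 1/4); meets UW at S = (0, 9)
S = U + t·(W−U) with t = 9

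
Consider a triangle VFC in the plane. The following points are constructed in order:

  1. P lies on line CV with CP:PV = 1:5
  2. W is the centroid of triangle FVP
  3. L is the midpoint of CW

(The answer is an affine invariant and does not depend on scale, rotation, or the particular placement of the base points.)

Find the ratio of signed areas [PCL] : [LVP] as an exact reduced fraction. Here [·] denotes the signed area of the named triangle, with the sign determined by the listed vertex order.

Choose coordinates V = (0, 0), F = (1, 0), C = (0, 1).
1. P lies on line CV with CP:PV = 1:5 ⇒ P = (0, 5/6)
2. W is the centroid of triangle FVP ⇒ W = (1/3, 5/18)
3. L is the midpoint of CW ⇒ L = (1/6, 23/36)
2·[PCL] = -1/36, 2·[LVP] = -5/36
[PCL]:[LVP] = -1/36:-5/36 = 1/5

[PCL]:[LVP] = 1/5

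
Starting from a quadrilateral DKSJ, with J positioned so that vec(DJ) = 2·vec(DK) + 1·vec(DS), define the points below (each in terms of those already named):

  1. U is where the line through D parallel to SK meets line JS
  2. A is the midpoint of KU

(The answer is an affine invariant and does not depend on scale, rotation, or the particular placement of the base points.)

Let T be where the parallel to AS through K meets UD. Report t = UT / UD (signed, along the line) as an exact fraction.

Assign D = (0, 0), K = (1, 0), S = (0, 1), J = (2, 1) — the answer is frame-independent, so this choice is without loss of generality.
1. U is where the line through D parallel to SK meets line JS ⇒ U = (-1, 1)
2. A is the midpoint of KU ⇒ A = (0, 1/2)
through K parallel to AS: direction (0, 1/2); meets UD at T = (1, -1)
T = U + t·(D−U) with t = 2

t = 2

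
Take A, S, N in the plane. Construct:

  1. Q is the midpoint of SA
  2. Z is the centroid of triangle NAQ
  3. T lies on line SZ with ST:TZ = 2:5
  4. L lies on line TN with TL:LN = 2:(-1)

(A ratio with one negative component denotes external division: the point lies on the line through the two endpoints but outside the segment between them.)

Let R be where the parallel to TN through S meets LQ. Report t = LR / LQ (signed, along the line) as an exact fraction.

Work in coordinates with A = (0, 0), S = (1, 0), N = (0, 1).
1. Q is the midpoint of SA ⇒ Q = (1/2, 0)
2. Z is the centroid of triangle NAQ ⇒ Z = (1/6, 1/3)
3. T lies on line SZ with ST:TZ = 2:5 ⇒ T = (16/21, 2/21)
4. L lies on line TN with TL:LN = 2:(-1) ⇒ L = (-16/21, 40/21)
through S parallel to TN: direction (-16/21, 19/21); meets LQ at R = (-367/273, 760/273)
R = L + t·(Q−L) with t = -6/13

t = -6/13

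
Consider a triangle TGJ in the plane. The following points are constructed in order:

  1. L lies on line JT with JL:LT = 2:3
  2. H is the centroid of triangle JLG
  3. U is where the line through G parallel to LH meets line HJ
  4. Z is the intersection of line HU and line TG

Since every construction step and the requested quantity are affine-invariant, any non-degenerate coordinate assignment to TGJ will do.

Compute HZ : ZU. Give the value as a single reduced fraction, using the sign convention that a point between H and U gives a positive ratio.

Choose coordinates T = (0, 0), G = (1, 0), J = (0, 1).
1. L lies on line JT with JL:LT = 2:3 ⇒ L = (0, 3/5)
2. H is the centroid of triangle JLG ⇒ H = (1/3, 8/15)
3. U is where the line through G parallel to LH meets line HJ ⇒ U = (2/3, 1/15)
4. Z is the intersection of line HU and line TG ⇒ Z = (5/7, 0)
Z = H + t·(U−H) with t = 8/7, so HZ:ZU = t:(1−t) = 8/7:-1/7

HZ:ZU = -8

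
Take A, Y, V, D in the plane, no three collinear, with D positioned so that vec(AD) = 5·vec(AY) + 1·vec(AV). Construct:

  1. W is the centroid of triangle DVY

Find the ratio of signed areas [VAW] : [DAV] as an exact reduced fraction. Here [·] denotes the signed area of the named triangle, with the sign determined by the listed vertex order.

[VAW]:[DAV] = -2/5

Set A = (0, 0), Y = (1, 0), V = (0, 1), D = (5, 1); any affine frame gives the same invariant.
1. W is the centroid of triangle DVY ⇒ W = (2, 2/3)
2·[VAW] = 2, 2·[DAV] = -5
[VAW]:[DAV] = 2:-5 = -2/5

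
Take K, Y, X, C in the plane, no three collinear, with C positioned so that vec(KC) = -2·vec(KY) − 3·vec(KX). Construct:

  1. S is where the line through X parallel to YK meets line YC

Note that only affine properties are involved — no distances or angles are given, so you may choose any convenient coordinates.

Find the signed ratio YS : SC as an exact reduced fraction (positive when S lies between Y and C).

Work in coordinates with K = (0, 0), Y = (1, 0), X = (0, 1), C = (-2, -3).
1. S is where the line through X parallel to YK meets line YC ⇒ S = (2, 1)
S = Y + t·(C−Y) with t = -1/3, so YS:SC = t:(1−t) = -1/3:4/3

YS:SC = -1/4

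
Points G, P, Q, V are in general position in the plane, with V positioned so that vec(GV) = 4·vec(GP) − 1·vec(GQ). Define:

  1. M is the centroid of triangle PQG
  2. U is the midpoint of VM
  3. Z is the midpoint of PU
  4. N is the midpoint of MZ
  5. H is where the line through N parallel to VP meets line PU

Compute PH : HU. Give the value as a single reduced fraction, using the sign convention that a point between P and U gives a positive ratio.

PH:HU = -5

Work in coordinates with G = (0, 0), P = (1, 0), Q = (0, 1), V = (4, -1).
1. M is the centroid of triangle PQG ⇒ M = (1/3, 1/3)
2. U is the midpoint of VM ⇒ U = (13/6, -1/3)
3. Z is the midpoint of PU ⇒ Z = (19/12, -1/6)
4. N is the midpoint of MZ ⇒ N = (23/24, 1/12)
5. H is where the line through N parallel to VP meets line PU ⇒ H = (59/24, -5/12)
H = P + t·(U−P) with t = 5/4, so PH:HU = t:(1−t) = 5/4:-1/4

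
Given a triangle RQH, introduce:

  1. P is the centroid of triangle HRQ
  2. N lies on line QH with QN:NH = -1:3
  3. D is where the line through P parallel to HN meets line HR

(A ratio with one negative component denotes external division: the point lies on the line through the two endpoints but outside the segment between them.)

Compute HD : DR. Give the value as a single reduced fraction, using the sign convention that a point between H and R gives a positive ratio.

HD:DR = 1/2

Choose coordinates R = (0, 0), Q = (1, 0), H = (0, 1).
1. P is the centroid of triangle HRQ ⇒ P = (1/3, 1/3)
2. N lies on line QH with QN:NH = -1:3 ⇒ N = (3/2, -1/2)
3. D is where the line through P parallel to HN meets line HR ⇒ D = (0, 2/3)
D = H + t·(R−H) with t = 1/3, so HD:DR = t:(1−t) = 1/3:2/3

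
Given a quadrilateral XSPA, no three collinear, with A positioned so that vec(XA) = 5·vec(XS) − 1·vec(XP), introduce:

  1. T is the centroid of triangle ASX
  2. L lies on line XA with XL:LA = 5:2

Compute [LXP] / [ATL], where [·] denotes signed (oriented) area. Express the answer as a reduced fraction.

Work in coordinates with X = (0, 0), S = (1, 0), P = (0, 1), A = (5, -1).
1. T is the centroid of triangle ASX ⇒ T = (2, -1/3)
2. L lies on line XA with XL:LA = 5:2 ⇒ L = (25/7, -5/7)
2·[LXP] = -25/7, 2·[ATL] = 2/21
[LXP]:[ATL] = -25/7:2/21 = -75/2

[LXP]:[ATL] = -75/2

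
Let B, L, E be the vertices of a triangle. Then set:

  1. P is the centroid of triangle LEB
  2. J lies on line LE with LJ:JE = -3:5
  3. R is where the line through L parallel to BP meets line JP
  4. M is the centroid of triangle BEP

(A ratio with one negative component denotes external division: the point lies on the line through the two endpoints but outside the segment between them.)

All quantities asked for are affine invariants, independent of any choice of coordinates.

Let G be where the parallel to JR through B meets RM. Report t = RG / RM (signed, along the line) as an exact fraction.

Assign B = (0, 0), L = (1, 0), E = (0, 1) — the answer is frame-independent, so this choice is without loss of generality.
1. P is the centroid of triangle LEB ⇒ P = (1/3, 1/3)
2. J lies on line LE with LJ:JE = -3:5 ⇒ J = (5/2, -3/2)
3. R is where the line through L parallel to BP meets line JP ⇒ R = (7/8, -1/8)
4. M is the centroid of triangle BEP ⇒ M = (1/9, 4/9)
through B parallel to JR: direction (-13/8, 11/8); meets RM at G = (-377/72, 319/72)
G = R + t·(M−R) with t = 8

t = 8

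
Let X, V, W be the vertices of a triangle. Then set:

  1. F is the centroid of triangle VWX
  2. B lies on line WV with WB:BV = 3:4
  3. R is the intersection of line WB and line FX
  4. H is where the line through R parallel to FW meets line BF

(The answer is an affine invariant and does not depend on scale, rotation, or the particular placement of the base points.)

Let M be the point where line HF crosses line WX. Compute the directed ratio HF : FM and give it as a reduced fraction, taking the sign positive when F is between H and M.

Assign X = (0, 0), V = (1, 0), W = (0, 1) — the answer is frame-independent, so this choice is without loss of generality.
1. F is the centroid of triangle VWX ⇒ F = (1/3, 1/3)
2. B lies on line WV with WB:BV = 3:4 ⇒ B = (3/7, 4/7)
3. R is the intersection of line WB and line FX ⇒ R = (1/2, 1/2)
4. H is where the line through R parallel to FW meets line BF ⇒ H = (4/9, 11/18)
line HF meets WX at M = (0, -1/2)
F = H + t·(M−H) with t = 1/4, so HF:FM = 1/4:3/4

HF:FM = 1/3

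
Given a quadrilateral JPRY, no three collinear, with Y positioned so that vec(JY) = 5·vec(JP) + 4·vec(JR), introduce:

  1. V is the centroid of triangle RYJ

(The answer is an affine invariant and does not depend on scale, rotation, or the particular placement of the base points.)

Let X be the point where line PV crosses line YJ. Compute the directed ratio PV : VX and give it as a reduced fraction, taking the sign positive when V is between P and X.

Work in coordinates with J = (0, 0), P = (1, 0), R = (0, 1), Y = (5, 4).
1. V is the centroid of triangle RYJ ⇒ V = (5/3, 5/3)
line PV meets YJ at X = (25/17, 20/17)
V = P + t·(X−P) with t = 17/12, so PV:VX = 17/12:-5/12

PV:VX = -17/5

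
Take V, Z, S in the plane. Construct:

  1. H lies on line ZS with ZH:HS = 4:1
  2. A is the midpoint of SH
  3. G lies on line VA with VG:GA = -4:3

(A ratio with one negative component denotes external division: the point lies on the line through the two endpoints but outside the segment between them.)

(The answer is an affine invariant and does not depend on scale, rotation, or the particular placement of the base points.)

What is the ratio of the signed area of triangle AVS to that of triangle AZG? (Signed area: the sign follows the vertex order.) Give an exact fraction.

[AVS]:[AZG] = -1/27

Choose coordinates V = (0, 0), Z = (1, 0), S = (0, 1).
1. H lies on line ZS with ZH:HS = 4:1 ⇒ H = (1/5, 4/5)
2. A is the midpoint of SH ⇒ A = (1/10, 9/10)
3. G lies on line VA with VG:GA = -4:3 ⇒ G = (2/5, 18/5)
2·[AVS] = -1/10, 2·[AZG] = 27/10
[AVS]:[AZG] = -1/10:27/10 = -1/27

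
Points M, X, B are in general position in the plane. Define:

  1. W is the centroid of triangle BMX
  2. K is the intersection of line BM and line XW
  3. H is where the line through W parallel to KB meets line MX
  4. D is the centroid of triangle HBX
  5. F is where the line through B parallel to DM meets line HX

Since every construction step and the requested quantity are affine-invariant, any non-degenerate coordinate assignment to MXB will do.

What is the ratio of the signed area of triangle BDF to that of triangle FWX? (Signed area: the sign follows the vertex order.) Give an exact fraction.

[BDF]:[FWX] = 12/7

Choose coordinates M = (0, 0), X = (1, 0), B = (0, 1).
1. W is the centroid of triangle BMX ⇒ W = (1/3, 1/3)
2. K is the intersection of line BM and line XW ⇒ K = (0, 1/2)
3. H is where the line through W parallel to KB meets line MX ⇒ H = (1/3, 0)
4. D is the centroid of triangle HBX ⇒ D = (4/9, 1/3)
5. F is where the line through B parallel to DM meets line HX ⇒ F = (-4/3, 0)
2·[BDF] = -4/3, 2·[FWX] = -7/9
[BDF]:[FWX] = -4/3:-7/9 = 12/7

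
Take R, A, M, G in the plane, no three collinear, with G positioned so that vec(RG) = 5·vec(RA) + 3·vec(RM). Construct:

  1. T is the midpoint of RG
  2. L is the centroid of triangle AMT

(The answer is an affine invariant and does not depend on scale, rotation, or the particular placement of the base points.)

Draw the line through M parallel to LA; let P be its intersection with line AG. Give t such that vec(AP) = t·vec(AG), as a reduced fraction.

Choose coordinates R = (0, 0), A = (1, 0), M = (0, 1), G = (5, 3).
1. T is the midpoint of RG ⇒ T = (5/2, 3/2)
2. L is the centroid of triangle AMT ⇒ L = (7/6, 5/6)
through M parallel to LA: direction (-1/6, -5/6); meets AG at P = (-7/17, -18/17)
P = A + t·(G−A) with t = -6/17

t = -6/17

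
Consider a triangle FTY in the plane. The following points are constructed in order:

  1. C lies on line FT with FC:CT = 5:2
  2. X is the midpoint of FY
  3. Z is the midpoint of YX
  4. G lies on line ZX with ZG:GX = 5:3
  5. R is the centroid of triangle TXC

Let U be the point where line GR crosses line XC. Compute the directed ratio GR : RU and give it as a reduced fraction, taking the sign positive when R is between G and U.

GR:RU = 13/32

Assign F = (0, 0), T = (1, 0), Y = (0, 1) — the answer is frame-independent, so this choice is without loss of generality.
1. C lies on line FT with FC:CT = 5:2 ⇒ C = (5/7, 0)
2. X is the midpoint of FY ⇒ X = (0, 1/2)
3. Z is the midpoint of YX ⇒ Z = (0, 3/4)
4. G lies on line ZX with ZG:GX = 5:3 ⇒ G = (0, 19/32)
5. R is the centroid of triangle TXC ⇒ R = (4/7, 1/6)
line GR meets XC at U = (180/91, -23/26)
R = G + t·(U−G) with t = 13/45, so GR:RU = 13/45:32/45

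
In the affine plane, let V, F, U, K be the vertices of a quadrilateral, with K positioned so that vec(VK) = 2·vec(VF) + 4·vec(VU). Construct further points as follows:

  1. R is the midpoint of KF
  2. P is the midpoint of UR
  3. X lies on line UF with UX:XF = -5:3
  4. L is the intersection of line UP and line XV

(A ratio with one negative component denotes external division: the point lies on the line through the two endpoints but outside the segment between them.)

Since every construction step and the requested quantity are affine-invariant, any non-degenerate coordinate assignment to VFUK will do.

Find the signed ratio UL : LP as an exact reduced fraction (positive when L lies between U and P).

Work in coordinates with V = (0, 0), F = (1, 0), U = (0, 1), K = (2, 4).
1. R is the midpoint of KF ⇒ R = (3/2, 2)
2. P is the midpoint of UR ⇒ P = (3/4, 3/2)
3. X lies on line UF with UX:XF = -5:3 ⇒ X = (5/2, -3/2)
4. L is the intersection of line UP and line XV ⇒ L = (-15/19, 9/19)
L = U + t·(P−U) with t = -20/19, so UL:LP = t:(1−t) = -20/19:39/19

UL:LP = -20/39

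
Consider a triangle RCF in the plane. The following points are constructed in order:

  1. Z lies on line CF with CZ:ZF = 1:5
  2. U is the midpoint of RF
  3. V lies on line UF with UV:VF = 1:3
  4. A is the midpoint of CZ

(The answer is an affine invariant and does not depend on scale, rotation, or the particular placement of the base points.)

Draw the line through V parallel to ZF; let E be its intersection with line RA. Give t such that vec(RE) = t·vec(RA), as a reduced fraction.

t = 5/8

Set R = (0, 0), C = (1, 0), F = (0, 1); any affine frame gives the same invariant.
1. Z lies on line CF with CZ:ZF = 1:5 ⇒ Z = (5/6, 1/6)
2. U is the midpoint of RF ⇒ U = (0, 1/2)
3. V lies on line UF with UV:VF = 1:3 ⇒ V = (0, 5/8)
4. A is the midpoint of CZ ⇒ A = (11/12, 1/12)
through V parallel to ZF: direction (-5/6, 5/6); meets RA at E = (55/96, 5/96)
E = R + t·(A−R) with t = 5/8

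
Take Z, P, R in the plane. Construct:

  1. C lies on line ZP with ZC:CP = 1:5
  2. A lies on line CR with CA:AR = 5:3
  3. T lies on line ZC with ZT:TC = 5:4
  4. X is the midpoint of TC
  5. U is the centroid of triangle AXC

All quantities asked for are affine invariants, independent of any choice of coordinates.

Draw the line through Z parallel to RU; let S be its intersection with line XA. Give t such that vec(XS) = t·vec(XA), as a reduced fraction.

t = -19/4

Assign Z = (0, 0), P = (1, 0), R = (0, 1) — the answer is frame-independent, so this choice is without loss of generality.
1. C lies on line ZP with ZC:CP = 1:5 ⇒ C = (1/6, 0)
2. A lies on line CR with CA:AR = 5:3 ⇒ A = (1/16, 5/8)
3. T lies on line ZC with ZT:TC = 5:4 ⇒ T = (5/54, 0)
4. X is the midpoint of TC ⇒ X = (7/54, 0)
5. U is the centroid of triangle AXC ⇒ U = (155/1296, 5/24)
through Z parallel to RU: direction (155/1296, -19/24); meets XA at S = (775/1728, -95/32)
S = X + t·(A−X) with t = -19/4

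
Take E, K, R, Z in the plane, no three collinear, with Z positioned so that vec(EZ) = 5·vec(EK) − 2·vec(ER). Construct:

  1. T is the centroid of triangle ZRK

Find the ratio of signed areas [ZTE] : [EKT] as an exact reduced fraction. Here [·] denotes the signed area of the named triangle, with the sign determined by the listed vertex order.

[ZTE]:[EKT] = -7

Set E = (0, 0), K = (1, 0), R = (0, 1), Z = (5, -2); any affine frame gives the same invariant.
1. T is the centroid of triangle ZRK ⇒ T = (2, -1/3)
2·[ZTE] = 7/3, 2·[EKT] = -1/3
[ZTE]:[EKT] = 7/3:-1/3 = -7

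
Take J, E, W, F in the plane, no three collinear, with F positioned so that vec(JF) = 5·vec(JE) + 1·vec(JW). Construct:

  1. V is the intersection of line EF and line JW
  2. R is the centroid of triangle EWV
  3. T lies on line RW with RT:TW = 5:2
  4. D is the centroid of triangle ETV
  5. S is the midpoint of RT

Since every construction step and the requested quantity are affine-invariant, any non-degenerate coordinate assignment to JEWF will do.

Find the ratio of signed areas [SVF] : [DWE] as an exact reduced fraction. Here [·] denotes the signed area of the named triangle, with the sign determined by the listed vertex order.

Set J = (0, 0), E = (1, 0), W = (0, 1), F = (5, 1); any affine frame gives the same invariant.
1. V is the intersection of line EF and line JW ⇒ V = (0, -1/4)
2. R is the centroid of triangle EWV ⇒ R = (1/3, 1/4)
3. T lies on line RW with RT:TW = 5:2 ⇒ T = (2/21, 11/14)
4. D is the centroid of triangle ETV ⇒ D = (23/63, 5/28)
5. S is the midpoint of RT ⇒ S = (3/14, 29/56)
2·[SVF] = 25/7, 2·[DWE] = -115/252
[SVF]:[DWE] = 25/7:-115/252 = -180/23

[SVF]:[DWE] = -180/23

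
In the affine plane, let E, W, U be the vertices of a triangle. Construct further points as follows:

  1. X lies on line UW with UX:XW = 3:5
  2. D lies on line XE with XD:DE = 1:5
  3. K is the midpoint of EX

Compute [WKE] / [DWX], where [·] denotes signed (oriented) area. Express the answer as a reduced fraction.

[WKE]:[DWX] = 3

Work in coordinates with E = (0, 0), W = (1, 0), U = (0, 1).
1. X lies on line UW with UX:XW = 3:5 ⇒ X = (3/8, 5/8)
2. D lies on line XE with XD:DE = 1:5 ⇒ D = (5/16, 25/48)
3. K is the midpoint of EX ⇒ K = (3/16, 5/16)
2·[WKE] = 5/16, 2·[DWX] = 5/48
[WKE]:[DWX] = 5/16:5/48 = 3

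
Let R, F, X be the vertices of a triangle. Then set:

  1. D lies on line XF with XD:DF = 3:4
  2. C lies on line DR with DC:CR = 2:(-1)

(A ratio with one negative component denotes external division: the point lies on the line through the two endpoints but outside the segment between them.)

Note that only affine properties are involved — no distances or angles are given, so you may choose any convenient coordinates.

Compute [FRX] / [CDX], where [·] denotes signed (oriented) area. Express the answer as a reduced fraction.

Assign R = (0, 0), F = (1, 0), X = (0, 1) — the answer is frame-independent, so this choice is without loss of generality.
1. D lies on line XF with XD:DF = 3:4 ⇒ D = (3/7, 4/7)
2. C lies on line DR with DC:CR = 2:(-1) ⇒ C = (-3/7, -4/7)
2·[FRX] = -1, 2·[CDX] = 6/7
[FRX]:[CDX] = -1:6/7 = -7/6

[FRX]:[CDX] = -7/6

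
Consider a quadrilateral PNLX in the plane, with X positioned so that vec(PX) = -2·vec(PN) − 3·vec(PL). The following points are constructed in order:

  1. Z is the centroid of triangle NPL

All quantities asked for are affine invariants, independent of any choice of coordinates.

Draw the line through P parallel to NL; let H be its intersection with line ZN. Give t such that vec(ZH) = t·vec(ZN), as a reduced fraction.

t = -2

Set P = (0, 0), N = (1, 0), L = (0, 1), X = (-2, -3); any affine frame gives the same invariant.
1. Z is the centroid of triangle NPL ⇒ Z = (1/3, 1/3)
through P parallel to NL: direction (-1, 1); meets ZN at H = (-1, 1)
H = Z + t·(N−Z) with t = -2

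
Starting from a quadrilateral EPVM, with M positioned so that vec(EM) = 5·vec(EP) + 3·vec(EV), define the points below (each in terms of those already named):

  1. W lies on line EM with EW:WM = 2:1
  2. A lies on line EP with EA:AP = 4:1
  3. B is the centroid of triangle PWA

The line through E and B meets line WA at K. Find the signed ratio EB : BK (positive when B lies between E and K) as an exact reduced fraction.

Set E = (0, 0), P = (1, 0), V = (0, 1), M = (5, 3); any affine frame gives the same invariant.
1. W lies on line EM with EW:WM = 2:1 ⇒ W = (10/3, 2)
2. A lies on line EP with EA:AP = 4:1 ⇒ A = (4/5, 0)
3. B is the centroid of triangle PWA ⇒ B = (77/45, 2/3)
line EB meets WA at K = (308/195, 8/13)
B = E + t·(K−E) with t = 13/12, so EB:BK = 13/12:-1/12

EB:BK = -13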